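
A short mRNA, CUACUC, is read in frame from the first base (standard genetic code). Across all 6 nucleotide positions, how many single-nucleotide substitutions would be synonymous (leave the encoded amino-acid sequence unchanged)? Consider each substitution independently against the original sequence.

7

Codon 1 (CUA, Leu): 4 synonymous substitutions.
Codon 2 (CUC, Leu): 3 synonymous substitutions.
Total: 4 + 3 = 7.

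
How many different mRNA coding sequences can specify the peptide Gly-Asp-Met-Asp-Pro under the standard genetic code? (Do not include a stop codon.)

64

Gly: 4 codons.
Asp: 2 codons.
Met: 1 codon.
Asp: 2 codons.
Pro: 4 codons.
4 × 2 × 1 × 2 × 4 = 64.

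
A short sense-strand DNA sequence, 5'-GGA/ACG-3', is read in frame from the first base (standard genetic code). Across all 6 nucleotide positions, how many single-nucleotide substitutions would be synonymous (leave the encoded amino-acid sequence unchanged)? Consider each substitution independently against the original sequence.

Codon 1 (GGA, Gly): 3 synonymous substitutions.
Codon 2 (ACG, Thr): 3 synonymous substitutions.
Total: 3 + 3 = 6.

6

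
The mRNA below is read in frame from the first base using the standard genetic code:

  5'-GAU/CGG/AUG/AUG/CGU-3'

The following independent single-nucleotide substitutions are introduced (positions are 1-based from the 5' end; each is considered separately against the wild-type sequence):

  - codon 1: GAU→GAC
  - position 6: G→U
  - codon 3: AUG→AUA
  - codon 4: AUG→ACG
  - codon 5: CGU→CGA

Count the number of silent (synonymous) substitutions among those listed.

3

Codon 1: GAU (Asp) → GAC (Asp) — synonymous.
Codon 2: CGG (Arg) → CGU (Arg) — synonymous.
Codon 3: AUG (Met) → AUA (Ile) — missense.
Codon 4: AUG (Met) → ACG (Thr) — missense.
Codon 5: CGU (Arg) → CGA (Arg) — synonymous.
Synonymous: 3 of 5.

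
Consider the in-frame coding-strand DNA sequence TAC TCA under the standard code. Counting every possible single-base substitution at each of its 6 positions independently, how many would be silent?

4

Codon 1 (TAC, Tyr): 1 synonymous substitution.
Codon 2 (TCA, Ser): 3 synonymous substitutions.
Total: 1 + 3 = 4.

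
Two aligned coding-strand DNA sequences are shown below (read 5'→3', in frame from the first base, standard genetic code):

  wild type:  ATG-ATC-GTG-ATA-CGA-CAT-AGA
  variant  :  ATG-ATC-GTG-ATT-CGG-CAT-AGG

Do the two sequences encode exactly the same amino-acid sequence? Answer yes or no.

Codon 1: ATG Met / ATG Met — identical.
Codon 2: ATC Ile / ATC Ile — identical.
Codon 3: GTG Val / GTG Val — identical.
Codon 4: ATA Ile / ATT Ile — synonymous.
Codon 5: CGA Arg / CGG Arg — synonymous.
Codon 6: CAT His / CAT His — identical.
Codon 7: AGA Arg / AGG Arg — synonymous.
Nonsynonymous differences: 0 → same protein.

yes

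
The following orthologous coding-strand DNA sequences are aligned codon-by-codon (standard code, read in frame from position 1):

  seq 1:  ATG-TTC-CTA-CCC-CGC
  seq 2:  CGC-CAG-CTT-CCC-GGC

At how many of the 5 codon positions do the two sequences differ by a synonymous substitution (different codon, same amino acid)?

Codon 1: ATG Met / CGC Arg — nonsynonymous.
Codon 2: TTC Phe / CAG Gln — nonsynonymous.
Codon 3: CTA Leu / CTT Leu — synonymous.
Codon 4: CCC Pro / CCC Pro — identical.
Codon 5: CGC Arg / GGC Gly — nonsynonymous.
Synonymous differences: 1.

1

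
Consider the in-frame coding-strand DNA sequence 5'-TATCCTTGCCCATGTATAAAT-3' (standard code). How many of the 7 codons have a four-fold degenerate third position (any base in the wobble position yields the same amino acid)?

Codon 1 TAT (Tyr): third position 2-fold.
Codon 2 CCT (Pro): third position 4-fold.
Codon 3 TGC (Cys): third position 2-fold.
Codon 4 CCA (Pro): third position 4-fold.
Codon 5 TGT (Cys): third position 2-fold.
Codon 6 ATA (Ile): third position 3-fold.
Codon 7 AAT (Asn): third position 2-fold.
Four-fold degenerate third positions: 2.

2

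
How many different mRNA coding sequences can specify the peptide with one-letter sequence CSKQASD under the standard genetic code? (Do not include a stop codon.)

Cys: 2 codons.
Ser: 6 codons.
Lys: 2 codons.
Gln: 2 codons.
Ala: 4 codons.
Ser: 6 codons.
Asp: 2 codons.
2 × 6 × 2 × 2 × 4 × 6 × 2 = 2304.

2304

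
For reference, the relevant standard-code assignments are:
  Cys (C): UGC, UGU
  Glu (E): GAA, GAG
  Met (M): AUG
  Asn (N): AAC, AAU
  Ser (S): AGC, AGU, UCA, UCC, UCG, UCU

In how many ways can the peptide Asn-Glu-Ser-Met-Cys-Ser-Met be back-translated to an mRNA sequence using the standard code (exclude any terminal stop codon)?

Asn: 2 codons.
Glu: 2 codons.
Ser: 6 codons.
Met: 1 codon.
Cys: 2 codons.
Ser: 6 codons.
Met: 1 codon.
2 × 2 × 6 × 1 × 2 × 6 × 1 = 288.

288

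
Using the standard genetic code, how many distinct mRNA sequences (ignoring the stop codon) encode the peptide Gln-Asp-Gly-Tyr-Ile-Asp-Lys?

Gln: 2 codons.
Asp: 2 codons.
Gly: 4 codons.
Tyr: 2 codons.
Ile: 3 codons.
Asp: 2 codons.
Lys: 2 codons.
2 × 2 × 4 × 2 × 3 × 2 × 2 = 384.

384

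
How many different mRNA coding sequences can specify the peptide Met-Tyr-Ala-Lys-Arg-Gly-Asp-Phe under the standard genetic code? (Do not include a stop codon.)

Met: 1 codon.
Tyr: 2 codons.
Ala: 4 codons.
Lys: 2 codons.
Arg: 6 codons.
Gly: 4 codons.
Asp: 2 codons.
Phe: 2 codons.
1 × 2 × 4 × 2 × 6 × 4 × 2 × 2 = 1536.

1536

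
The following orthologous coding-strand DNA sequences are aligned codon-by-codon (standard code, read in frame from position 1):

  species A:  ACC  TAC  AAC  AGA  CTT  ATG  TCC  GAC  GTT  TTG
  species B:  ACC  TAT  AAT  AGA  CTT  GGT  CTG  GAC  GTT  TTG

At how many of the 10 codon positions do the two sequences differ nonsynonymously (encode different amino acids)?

Codon 1: ACC Thr / ACC Thr — identical.
Codon 2: TAC Tyr / TAT Tyr — synonymous.
Codon 3: AAC Asn / AAT Asn — synonymous.
Codon 4: AGA Arg / AGA Arg — identical.
Codon 5: CTT Leu / CTT Leu — identical.
Codon 6: ATG Met / GGT Gly — nonsynonymous.
Codon 7: TCC Ser / CTG Leu — nonsynonymous.
Codon 8: GAC Asp / GAC Asp — identical.
Codon 9: GTT Val / GTT Val — identical.
Codon 10: TTG Leu / TTG Leu — identical.
Nonsynonymous differences: 2.

2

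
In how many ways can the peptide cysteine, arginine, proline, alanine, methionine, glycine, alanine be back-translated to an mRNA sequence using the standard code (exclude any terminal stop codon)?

3072

Cys: 2 codons.
Arg: 6 codons.
Pro: 4 codons.
Ala: 4 codons.
Met: 1 codon.
Gly: 4 codons.
Ala: 4 codons.
2 × 6 × 4 × 4 × 1 × 4 × 4 = 3072.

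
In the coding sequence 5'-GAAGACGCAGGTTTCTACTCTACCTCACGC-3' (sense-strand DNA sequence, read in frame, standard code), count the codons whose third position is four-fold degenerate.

Codon 1 GAA (Glu): third position 2-fold.
Codon 2 GAC (Asp): third position 2-fold.
Codon 3 GCA (Ala): third position 4-fold.
Codon 4 GGT (Gly): third position 4-fold.
Codon 5 TTC (Phe): third position 2-fold.
Codon 6 TAC (Tyr): third position 2-fold.
Codon 7 TCT (Ser): third position 4-fold.
Codon 8 ACC (Thr): third position 4-fold.
Codon 9 TCA (Ser): third position 4-fold.
Codon 10 CGC (Arg): third position 4-fold.
Four-fold degenerate third positions: 6.

6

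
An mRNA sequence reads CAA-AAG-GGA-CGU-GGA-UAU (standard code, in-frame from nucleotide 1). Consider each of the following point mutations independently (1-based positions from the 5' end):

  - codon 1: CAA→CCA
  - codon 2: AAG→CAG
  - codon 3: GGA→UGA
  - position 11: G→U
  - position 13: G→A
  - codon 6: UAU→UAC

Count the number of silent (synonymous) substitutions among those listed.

Codon 1: CAA (Gln) → CCA (Pro) — missense.
Codon 2: AAG (Lys) → CAG (Gln) — missense.
Codon 3: GGA (Gly) → UGA (Stop) — nonsense.
Codon 4: CGU (Arg) → CUU (Leu) — missense.
Codon 5: GGA (Gly) → AGA (Arg) — missense.
Codon 6: UAU (Tyr) → UAC (Tyr) — synonymous.
Synonymous: 1 of 6.

1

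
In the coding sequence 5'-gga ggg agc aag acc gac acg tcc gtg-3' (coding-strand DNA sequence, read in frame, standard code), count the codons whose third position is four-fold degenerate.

6

Codon 1 GGA (Gly): third position 4-fold.
Codon 2 GGG (Gly): third position 4-fold.
Codon 3 AGC (Ser): third position 2-fold.
Codon 4 AAG (Lys): third position 2-fold.
Codon 5 ACC (Thr): third position 4-fold.
Codon 6 GAC (Asp): third position 2-fold.
Codon 7 ACG (Thr): third position 4-fold.
Codon 8 TCC (Ser): third position 4-fold.
Codon 9 GTG (Val): third position 4-fold.
Four-fold degenerate third positions: 6.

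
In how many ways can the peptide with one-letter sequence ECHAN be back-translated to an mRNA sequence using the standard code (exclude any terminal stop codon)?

Glu: 2 codons.
Cys: 2 codons.
His: 2 codons.
Ala: 4 codons.
Asn: 2 codons.
2 × 2 × 2 × 4 × 2 = 64.

64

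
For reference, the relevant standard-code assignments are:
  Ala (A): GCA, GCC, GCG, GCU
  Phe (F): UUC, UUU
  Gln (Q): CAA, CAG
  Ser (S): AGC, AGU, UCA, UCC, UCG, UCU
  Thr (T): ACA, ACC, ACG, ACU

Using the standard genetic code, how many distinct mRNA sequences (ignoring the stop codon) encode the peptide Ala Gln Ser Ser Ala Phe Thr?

Ala: 4 codons.
Gln: 2 codons.
Ser: 6 codons.
Ser: 6 codons.
Ala: 4 codons.
Phe: 2 codons.
Thr: 4 codons.
4 × 2 × 6 × 6 × 4 × 2 × 4 = 9216.

9216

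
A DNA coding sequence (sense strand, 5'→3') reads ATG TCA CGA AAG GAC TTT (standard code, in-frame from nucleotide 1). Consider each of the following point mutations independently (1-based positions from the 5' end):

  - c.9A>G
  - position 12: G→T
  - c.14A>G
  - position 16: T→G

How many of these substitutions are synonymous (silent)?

Codon 3: CGA (Arg) → CGG (Arg) — synonymous.
Codon 4: AAG (Lys) → AAT (Asn) — missense.
Codon 5: GAC (Asp) → GGC (Gly) — missense.
Codon 6: TTT (Phe) → GTT (Val) — missense.
Synonymous: 1 of 4.

1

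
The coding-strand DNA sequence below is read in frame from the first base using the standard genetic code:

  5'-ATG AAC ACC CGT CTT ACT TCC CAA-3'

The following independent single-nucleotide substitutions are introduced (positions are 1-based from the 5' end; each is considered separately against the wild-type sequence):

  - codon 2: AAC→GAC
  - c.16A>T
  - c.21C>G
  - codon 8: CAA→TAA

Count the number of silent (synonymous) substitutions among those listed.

Codon 2: AAC (Asn) → GAC (Asp) — missense.
Codon 6: ACT (Thr) → TCT (Ser) — missense.
Codon 7: TCC (Ser) → TCG (Ser) — synonymous.
Codon 8: CAA (Gln) → TAA (Stop) — nonsense.
Synonymous: 1 of 4.

1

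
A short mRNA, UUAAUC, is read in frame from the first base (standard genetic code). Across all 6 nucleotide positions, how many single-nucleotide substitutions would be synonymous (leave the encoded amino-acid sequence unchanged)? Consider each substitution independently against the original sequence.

4

Codon 1 (UUA, Leu): 2 synonymous substitutions.
Codon 2 (AUC, Ile): 2 synonymous substitutions.
Total: 2 + 2 = 4.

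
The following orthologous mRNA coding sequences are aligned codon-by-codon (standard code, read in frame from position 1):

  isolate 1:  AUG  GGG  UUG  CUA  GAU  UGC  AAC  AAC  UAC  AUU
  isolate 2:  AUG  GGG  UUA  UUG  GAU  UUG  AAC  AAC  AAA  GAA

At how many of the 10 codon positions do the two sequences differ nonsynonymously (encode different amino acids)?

3

Codon 1: AUG Met / AUG Met — identical.
Codon 2: GGG Gly / GGG Gly — identical.
Codon 3: UUG Leu / UUA Leu — synonymous.
Codon 4: CUA Leu / UUG Leu — synonymous.
Codon 5: GAU Asp / GAU Asp — identical.
Codon 6: UGC Cys / UUG Leu — nonsynonymous.
Codon 7: AAC Asn / AAC Asn — identical.
Codon 8: AAC Asn / AAC Asn — identical.
Codon 9: UAC Tyr / AAA Lys — nonsynonymous.
Codon 10: AUU Ile / GAA Glu — nonsynonymous.
Nonsynonymous differences: 3.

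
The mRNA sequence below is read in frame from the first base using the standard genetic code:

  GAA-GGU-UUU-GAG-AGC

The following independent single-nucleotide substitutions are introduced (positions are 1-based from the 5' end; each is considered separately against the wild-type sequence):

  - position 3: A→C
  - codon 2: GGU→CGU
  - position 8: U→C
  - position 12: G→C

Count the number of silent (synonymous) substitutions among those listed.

Codon 1: GAA (Glu) → GAC (Asp) — missense.
Codon 2: GGU (Gly) → CGU (Arg) — missense.
Codon 3: UUU (Phe) → UCU (Ser) — missense.
Codon 4: GAG (Glu) → GAC (Asp) — missense.
Synonymous: 0 of 4.

0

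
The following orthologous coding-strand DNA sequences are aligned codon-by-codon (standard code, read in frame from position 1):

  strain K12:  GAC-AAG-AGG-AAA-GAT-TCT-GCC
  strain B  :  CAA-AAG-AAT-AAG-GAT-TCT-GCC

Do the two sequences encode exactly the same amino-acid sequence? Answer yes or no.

Codon 1: GAC Asp / CAA Gln — nonsynonymous.
Codon 2: AAG Lys / AAG Lys — identical.
Codon 3: AGG Arg / AAT Asn — nonsynonymous.
Codon 4: AAA Lys / AAG Lys — synonymous.
Codon 5: GAT Asp / GAT Asp — identical.
Codon 6: TCT Ser / TCT Ser — identical.
Codon 7: GCC Ala / GCC Ala — identical.
Nonsynonymous differences: 2 → different protein.

no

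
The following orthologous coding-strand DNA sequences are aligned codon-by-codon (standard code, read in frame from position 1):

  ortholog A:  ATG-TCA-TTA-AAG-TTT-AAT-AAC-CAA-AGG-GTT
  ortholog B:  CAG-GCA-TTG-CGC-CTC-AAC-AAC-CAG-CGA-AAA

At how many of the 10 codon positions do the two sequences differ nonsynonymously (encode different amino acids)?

Codon 1: ATG Met / CAG Gln — nonsynonymous.
Codon 2: TCA Ser / GCA Ala — nonsynonymous.
Codon 3: TTA Leu / TTG Leu — synonymous.
Codon 4: AAG Lys / CGC Arg — nonsynonymous.
Codon 5: TTT Phe / CTC Leu — nonsynonymous.
Codon 6: AAT Asn / AAC Asn — synonymous.
Codon 7: AAC Asn / AAC Asn — identical.
Codon 8: CAA Gln / CAG Gln — synonymous.
Codon 9: AGG Arg / CGA Arg — synonymous.
Codon 10: GTT Val / AAA Lys — nonsynonymous.
Nonsynonymous differences: 5.

5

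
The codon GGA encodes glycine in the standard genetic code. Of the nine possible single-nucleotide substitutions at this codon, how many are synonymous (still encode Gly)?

Position 1: none → 0 synonymous.
Position 2: none → 0 synonymous.
Position 3: GGT, GGC, GGG → 3 synonymous.
Total: 0 + 0 + 3 = 3.

3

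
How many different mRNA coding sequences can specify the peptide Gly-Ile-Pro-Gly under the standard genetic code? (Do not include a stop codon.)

Gly: 4 codons.
Ile: 3 codons.
Pro: 4 codons.
Gly: 4 codons.
4 × 3 × 4 × 4 = 192.

192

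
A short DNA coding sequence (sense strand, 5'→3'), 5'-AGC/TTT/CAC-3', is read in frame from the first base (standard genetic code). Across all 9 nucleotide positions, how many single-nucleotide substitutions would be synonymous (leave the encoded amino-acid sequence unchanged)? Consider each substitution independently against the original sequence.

Codon 1 (AGC, Ser): 1 synonymous substitution.
Codon 2 (TTT, Phe): 1 synonymous substitution.
Codon 3 (CAC, His): 1 synonymous substitution.
Total: 1 + 1 + 1 = 3.

3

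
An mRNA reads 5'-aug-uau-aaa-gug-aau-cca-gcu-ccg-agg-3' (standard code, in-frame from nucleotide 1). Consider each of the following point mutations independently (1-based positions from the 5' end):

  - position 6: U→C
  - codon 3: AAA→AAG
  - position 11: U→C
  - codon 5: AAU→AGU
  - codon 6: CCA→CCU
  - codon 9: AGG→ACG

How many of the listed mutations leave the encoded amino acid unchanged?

Codon 2: UAU (Tyr) → UAC (Tyr) — synonymous.
Codon 3: AAA (Lys) → AAG (Lys) — synonymous.
Codon 4: GUG (Val) → GCG (Ala) — missense.
Codon 5: AAU (Asn) → AGU (Ser) — missense.
Codon 6: CCA (Pro) → CCU (Pro) — synonymous.
Codon 9: AGG (Arg) → ACG (Thr) — missense.
Synonymous: 3 of 6.

3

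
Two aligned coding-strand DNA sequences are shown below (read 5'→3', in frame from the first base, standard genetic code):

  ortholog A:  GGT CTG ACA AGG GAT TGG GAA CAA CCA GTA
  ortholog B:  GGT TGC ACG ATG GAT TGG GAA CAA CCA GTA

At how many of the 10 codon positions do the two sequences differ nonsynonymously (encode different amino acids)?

2

Codon 1: GGT Gly / GGT Gly — identical.
Codon 2: CTG Leu / TGC Cys — nonsynonymous.
Codon 3: ACA Thr / ACG Thr — synonymous.
Codon 4: AGG Arg / ATG Met — nonsynonymous.
Codon 5: GAT Asp / GAT Asp — identical.
Codon 6: TGG Trp / TGG Trp — identical.
Codon 7: GAA Glu / GAA Glu — identical.
Codon 8: CAA Gln / CAA Gln — identical.
Codon 9: CCA Pro / CCA Pro — identical.
Codon 10: GTA Val / GTA Val — identical.
Nonsynonymous differences: 2.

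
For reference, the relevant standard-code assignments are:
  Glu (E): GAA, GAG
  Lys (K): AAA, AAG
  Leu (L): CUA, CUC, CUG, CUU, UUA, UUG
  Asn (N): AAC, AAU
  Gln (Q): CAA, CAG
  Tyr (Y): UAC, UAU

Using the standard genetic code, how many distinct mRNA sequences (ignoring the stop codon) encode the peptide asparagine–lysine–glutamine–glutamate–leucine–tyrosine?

192

Asn: 2 codons.
Lys: 2 codons.
Gln: 2 codons.
Glu: 2 codons.
Leu: 6 codons.
Tyr: 2 codons.
2 × 2 × 2 × 2 × 6 × 2 = 192.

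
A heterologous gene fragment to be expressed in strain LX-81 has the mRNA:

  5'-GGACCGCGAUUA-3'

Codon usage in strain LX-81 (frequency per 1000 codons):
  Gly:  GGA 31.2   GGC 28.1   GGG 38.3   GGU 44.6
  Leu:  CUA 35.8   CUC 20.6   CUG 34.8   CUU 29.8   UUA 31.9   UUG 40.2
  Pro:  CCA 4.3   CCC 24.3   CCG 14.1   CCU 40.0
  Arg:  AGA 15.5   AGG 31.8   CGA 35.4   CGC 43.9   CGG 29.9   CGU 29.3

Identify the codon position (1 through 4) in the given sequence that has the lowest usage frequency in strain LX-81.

Codon 1 GGA (Gly): 31.2 per 1000.
Codon 2 CCG (Pro): 14.1 per 1000.
Codon 3 CGA (Arg): 35.4 per 1000.
Codon 4 UUA (Leu): 31.9 per 1000.
Lowest frequency is 14.1 at codon 2.

2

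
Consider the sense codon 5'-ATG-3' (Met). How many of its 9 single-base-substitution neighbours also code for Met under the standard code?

Position 1: none → 0 synonymous.
Position 2: none → 0 synonymous.
Position 3: none → 0 synonymous.
Total: 0 + 0 + 0 = 0.

0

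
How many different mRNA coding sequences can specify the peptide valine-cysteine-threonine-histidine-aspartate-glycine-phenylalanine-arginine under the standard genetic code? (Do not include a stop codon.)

6144

Val: 4 codons.
Cys: 2 codons.
Thr: 4 codons.
His: 2 codons.
Asp: 2 codons.
Gly: 4 codons.
Phe: 2 codons.
Arg: 6 codons.
4 × 2 × 4 × 2 × 2 × 4 × 2 × 6 = 6144.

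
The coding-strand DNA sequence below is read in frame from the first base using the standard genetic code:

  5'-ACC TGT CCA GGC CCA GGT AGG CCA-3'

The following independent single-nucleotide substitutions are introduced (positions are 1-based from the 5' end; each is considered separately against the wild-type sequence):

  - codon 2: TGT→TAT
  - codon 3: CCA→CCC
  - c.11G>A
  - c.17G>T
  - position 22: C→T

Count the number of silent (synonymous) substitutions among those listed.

Codon 2: TGT (Cys) → TAT (Tyr) — missense.
Codon 3: CCA (Pro) → CCC (Pro) — synonymous.
Codon 4: GGC (Gly) → GAC (Asp) — missense.
Codon 6: GGT (Gly) → GTT (Val) — missense.
Codon 8: CCA (Pro) → TCA (Ser) — missense.
Synonymous: 1 of 5.

1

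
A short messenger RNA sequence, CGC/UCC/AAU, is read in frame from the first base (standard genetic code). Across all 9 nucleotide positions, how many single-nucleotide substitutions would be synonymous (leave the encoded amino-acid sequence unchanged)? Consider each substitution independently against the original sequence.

7

Codon 1 (CGC, Arg): 3 synonymous substitutions.
Codon 2 (UCC, Ser): 3 synonymous substitutions.
Codon 3 (AAU, Asn): 1 synonymous substitution.
Total: 3 + 3 + 1 = 7.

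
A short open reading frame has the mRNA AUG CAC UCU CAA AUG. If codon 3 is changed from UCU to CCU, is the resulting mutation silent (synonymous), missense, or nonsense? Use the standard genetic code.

missense

Position 7 falls in codon 3: UCU → Ser.
After the substitution the codon is CCU → Pro.
Ser ≠ Pro, so this is a missense mutation.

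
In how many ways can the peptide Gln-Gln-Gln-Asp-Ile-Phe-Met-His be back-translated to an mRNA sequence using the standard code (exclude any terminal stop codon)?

Gln: 2 codons.
Gln: 2 codons.
Gln: 2 codons.
Asp: 2 codons.
Ile: 3 codons.
Phe: 2 codons.
Met: 1 codon.
His: 2 codons.
2 × 2 × 2 × 2 × 3 × 2 × 1 × 2 = 192.

192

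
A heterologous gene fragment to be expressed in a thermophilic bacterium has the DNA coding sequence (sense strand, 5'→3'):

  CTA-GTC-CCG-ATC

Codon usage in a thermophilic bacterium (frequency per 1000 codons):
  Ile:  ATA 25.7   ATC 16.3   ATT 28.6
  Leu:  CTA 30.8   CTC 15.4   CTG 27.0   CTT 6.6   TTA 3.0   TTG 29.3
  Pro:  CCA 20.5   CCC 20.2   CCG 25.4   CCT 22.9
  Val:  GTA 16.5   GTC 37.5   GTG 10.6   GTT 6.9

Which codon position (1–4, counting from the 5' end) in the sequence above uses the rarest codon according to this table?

Codon 1 CTA (Leu): 30.8 per 1000.
Codon 2 GTC (Val): 37.5 per 1000.
Codon 3 CCG (Pro): 25.4 per 1000.
Codon 4 ATC (Ile): 16.3 per 1000.
Lowest frequency is 16.3 at codon 4.

4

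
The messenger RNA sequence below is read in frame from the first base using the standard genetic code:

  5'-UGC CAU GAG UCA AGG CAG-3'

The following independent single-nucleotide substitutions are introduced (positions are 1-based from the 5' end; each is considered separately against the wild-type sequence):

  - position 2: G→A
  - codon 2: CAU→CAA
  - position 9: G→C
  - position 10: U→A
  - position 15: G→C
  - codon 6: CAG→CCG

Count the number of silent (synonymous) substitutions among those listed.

Codon 1: UGC (Cys) → UAC (Tyr) — missense.
Codon 2: CAU (His) → CAA (Gln) — missense.
Codon 3: GAG (Glu) → GAC (Asp) — missense.
Codon 4: UCA (Ser) → ACA (Thr) — missense.
Codon 5: AGG (Arg) → AGC (Ser) — missense.
Codon 6: CAG (Gln) → CCG (Pro) — missense.
Synonymous: 0 of 6.

0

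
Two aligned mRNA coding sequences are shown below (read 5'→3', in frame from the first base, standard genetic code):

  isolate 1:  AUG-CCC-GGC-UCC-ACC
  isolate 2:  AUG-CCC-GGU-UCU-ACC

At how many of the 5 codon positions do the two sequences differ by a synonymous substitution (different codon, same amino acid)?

2

Codon 1: AUG Met / AUG Met — identical.
Codon 2: CCC Pro / CCC Pro — identical.
Codon 3: GGC Gly / GGU Gly — synonymous.
Codon 4: UCC Ser / UCU Ser — synonymous.
Codon 5: ACC Thr / ACC Thr — identical.
Synonymous differences: 2.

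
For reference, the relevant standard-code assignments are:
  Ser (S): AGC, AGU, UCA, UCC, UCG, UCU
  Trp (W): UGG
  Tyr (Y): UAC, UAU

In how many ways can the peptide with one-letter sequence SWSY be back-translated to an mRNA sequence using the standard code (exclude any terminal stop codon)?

Ser: 6 codons.
Trp: 1 codon.
Ser: 6 codons.
Tyr: 2 codons.
6 × 1 × 6 × 2 = 72.

72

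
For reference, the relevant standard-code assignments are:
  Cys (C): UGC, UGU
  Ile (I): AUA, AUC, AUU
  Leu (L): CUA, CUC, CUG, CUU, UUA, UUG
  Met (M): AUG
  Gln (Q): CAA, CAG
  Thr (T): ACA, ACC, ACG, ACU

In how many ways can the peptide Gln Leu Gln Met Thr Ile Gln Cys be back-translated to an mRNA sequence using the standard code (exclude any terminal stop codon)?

Gln: 2 codons.
Leu: 6 codons.
Gln: 2 codons.
Met: 1 codon.
Thr: 4 codons.
Ile: 3 codons.
Gln: 2 codons.
Cys: 2 codons.
2 × 6 × 2 × 1 × 4 × 3 × 2 × 2 = 1152.

1152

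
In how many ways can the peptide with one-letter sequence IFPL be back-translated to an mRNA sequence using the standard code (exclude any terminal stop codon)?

144

Ile: 3 codons.
Phe: 2 codons.
Pro: 4 codons.
Leu: 6 codons.
3 × 2 × 4 × 6 = 144.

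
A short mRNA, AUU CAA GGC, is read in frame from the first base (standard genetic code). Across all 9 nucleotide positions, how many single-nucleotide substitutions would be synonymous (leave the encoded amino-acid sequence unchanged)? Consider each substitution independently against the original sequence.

6

Codon 1 (AUU, Ile): 2 synonymous substitutions.
Codon 2 (CAA, Gln): 1 synonymous substitution.
Codon 3 (GGC, Gly): 3 synonymous substitutions.
Total: 2 + 1 + 3 = 6.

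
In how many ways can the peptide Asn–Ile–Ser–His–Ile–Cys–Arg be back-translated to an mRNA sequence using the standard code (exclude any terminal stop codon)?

2592

Asn: 2 codons.
Ile: 3 codons.
Ser: 6 codons.
His: 2 codons.
Ile: 3 codons.
Cys: 2 codons.
Arg: 6 codons.
2 × 3 × 6 × 2 × 3 × 2 × 6 = 2592.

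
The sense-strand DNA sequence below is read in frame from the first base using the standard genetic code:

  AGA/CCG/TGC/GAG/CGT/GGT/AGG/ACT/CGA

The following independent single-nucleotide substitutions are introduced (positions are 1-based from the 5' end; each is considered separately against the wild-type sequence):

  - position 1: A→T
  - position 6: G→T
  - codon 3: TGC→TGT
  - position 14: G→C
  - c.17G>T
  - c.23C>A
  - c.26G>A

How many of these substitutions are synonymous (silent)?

2

Codon 1: AGA (Arg) → TGA (Stop) — nonsense.
Codon 2: CCG (Pro) → CCT (Pro) — synonymous.
Codon 3: TGC (Cys) → TGT (Cys) — synonymous.
Codon 5: CGT (Arg) → CCT (Pro) — missense.
Codon 6: GGT (Gly) → GTT (Val) — missense.
Codon 8: ACT (Thr) → AAT (Asn) — missense.
Codon 9: CGA (Arg) → CAA (Gln) — missense.
Synonymous: 2 of 7.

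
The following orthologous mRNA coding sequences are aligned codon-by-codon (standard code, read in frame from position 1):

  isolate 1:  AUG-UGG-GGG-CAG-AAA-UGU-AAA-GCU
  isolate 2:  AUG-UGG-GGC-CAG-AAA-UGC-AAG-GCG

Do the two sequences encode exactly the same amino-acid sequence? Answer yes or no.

Codon 1: AUG Met / AUG Met — identical.
Codon 2: UGG Trp / UGG Trp — identical.
Codon 3: GGG Gly / GGC Gly — synonymous.
Codon 4: CAG Gln / CAG Gln — identical.
Codon 5: AAA Lys / AAA Lys — identical.
Codon 6: UGU Cys / UGC Cys — synonymous.
Codon 7: AAA Lys / AAG Lys — synonymous.
Codon 8: GCU Ala / GCG Ala — synonymous.
Nonsynonymous differences: 0 → same protein.

yes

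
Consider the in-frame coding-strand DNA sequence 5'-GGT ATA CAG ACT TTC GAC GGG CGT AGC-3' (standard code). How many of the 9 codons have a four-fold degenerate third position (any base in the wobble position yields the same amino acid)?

4

Codon 1 GGT (Gly): third position 4-fold.
Codon 2 ATA (Ile): third position 3-fold.
Codon 3 CAG (Gln): third position 2-fold.
Codon 4 ACT (Thr): third position 4-fold.
Codon 5 TTC (Phe): third position 2-fold.
Codon 6 GAC (Asp): third position 2-fold.
Codon 7 GGG (Gly): third position 4-fold.
Codon 8 CGT (Arg): third position 4-fold.
Codon 9 AGC (Ser): third position 2-fold.
Four-fold degenerate third positions: 4.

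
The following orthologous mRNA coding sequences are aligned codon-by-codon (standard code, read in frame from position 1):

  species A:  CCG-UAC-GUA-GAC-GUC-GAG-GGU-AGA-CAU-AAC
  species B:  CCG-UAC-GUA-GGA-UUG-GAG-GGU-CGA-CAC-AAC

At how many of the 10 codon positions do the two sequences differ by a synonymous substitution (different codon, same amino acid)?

2

Codon 1: CCG Pro / CCG Pro — identical.
Codon 2: UAC Tyr / UAC Tyr — identical.
Codon 3: GUA Val / GUA Val — identical.
Codon 4: GAC Asp / GGA Gly — nonsynonymous.
Codon 5: GUC Val / UUG Leu — nonsynonymous.
Codon 6: GAG Glu / GAG Glu — identical.
Codon 7: GGU Gly / GGU Gly — identical.
Codon 8: AGA Arg / CGA Arg — synonymous.
Codon 9: CAU His / CAC His — synonymous.
Codon 10: AAC Asn / AAC Asn — identical.
Synonymous differences: 2.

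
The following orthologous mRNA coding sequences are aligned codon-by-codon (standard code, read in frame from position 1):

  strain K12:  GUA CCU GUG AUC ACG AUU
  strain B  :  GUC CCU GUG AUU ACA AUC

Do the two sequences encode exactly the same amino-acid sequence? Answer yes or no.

yes

Codon 1: GUA Val / GUC Val — synonymous.
Codon 2: CCU Pro / CCU Pro — identical.
Codon 3: GUG Val / GUG Val — identical.
Codon 4: AUC Ile / AUU Ile — synonymous.
Codon 5: ACG Thr / ACA Thr — synonymous.
Codon 6: AUU Ile / AUC Ile — synonymous.
Nonsynonymous differences: 0 → same protein.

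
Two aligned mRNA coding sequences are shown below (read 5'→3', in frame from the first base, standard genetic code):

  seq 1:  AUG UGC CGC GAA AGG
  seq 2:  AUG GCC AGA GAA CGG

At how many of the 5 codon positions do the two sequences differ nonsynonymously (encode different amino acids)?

1

Codon 1: AUG Met / AUG Met — identical.
Codon 2: UGC Cys / GCC Ala — nonsynonymous.
Codon 3: CGC Arg / AGA Arg — synonymous.
Codon 4: GAA Glu / GAA Glu — identical.
Codon 5: AGG Arg / CGG Arg — synonymous.
Nonsynonymous differences: 1.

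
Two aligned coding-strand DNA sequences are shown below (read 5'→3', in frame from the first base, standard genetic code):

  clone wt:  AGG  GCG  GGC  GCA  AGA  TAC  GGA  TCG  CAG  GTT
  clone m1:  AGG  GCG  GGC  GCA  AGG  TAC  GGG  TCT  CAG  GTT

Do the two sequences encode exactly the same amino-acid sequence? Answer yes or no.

Codon 1: AGG Arg / AGG Arg — identical.
Codon 2: GCG Ala / GCG Ala — identical.
Codon 3: GGC Gly / GGC Gly — identical.
Codon 4: GCA Ala / GCA Ala — identical.
Codon 5: AGA Arg / AGG Arg — synonymous.
Codon 6: TAC Tyr / TAC Tyr — identical.
Codon 7: GGA Gly / GGG Gly — synonymous.
Codon 8: TCG Ser / TCT Ser — synonymous.
Codon 9: CAG Gln / CAG Gln — identical.
Codon 10: GTT Val / GTT Val — identical.
Nonsynonymous differences: 0 → same protein.

yes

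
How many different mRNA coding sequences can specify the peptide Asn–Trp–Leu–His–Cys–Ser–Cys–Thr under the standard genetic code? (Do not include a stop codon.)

2304

Asn: 2 codons.
Trp: 1 codon.
Leu: 6 codons.
His: 2 codons.
Cys: 2 codons.
Ser: 6 codons.
Cys: 2 codons.
Thr: 4 codons.
2 × 1 × 6 × 2 × 2 × 6 × 2 × 4 = 2304.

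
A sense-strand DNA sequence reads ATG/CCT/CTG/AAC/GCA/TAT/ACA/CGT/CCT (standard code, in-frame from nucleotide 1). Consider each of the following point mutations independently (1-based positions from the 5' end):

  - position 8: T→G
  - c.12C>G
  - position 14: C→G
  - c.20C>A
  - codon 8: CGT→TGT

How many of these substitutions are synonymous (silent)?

0

Codon 3: CTG (Leu) → CGG (Arg) — missense.
Codon 4: AAC (Asn) → AAG (Lys) — missense.
Codon 5: GCA (Ala) → GGA (Gly) — missense.
Codon 7: ACA (Thr) → AAA (Lys) — missense.
Codon 8: CGT (Arg) → TGT (Cys) — missense.
Synonymous: 0 of 5.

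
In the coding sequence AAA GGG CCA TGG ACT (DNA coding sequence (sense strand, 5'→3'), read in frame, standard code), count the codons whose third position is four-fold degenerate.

3

Codon 1 AAA (Lys): third position 2-fold.
Codon 2 GGG (Gly): third position 4-fold.
Codon 3 CCA (Pro): third position 4-fold.
Codon 4 TGG (Trp): third position 1-fold.
Codon 5 ACT (Thr): third position 4-fold.
Four-fold degenerate third positions: 3.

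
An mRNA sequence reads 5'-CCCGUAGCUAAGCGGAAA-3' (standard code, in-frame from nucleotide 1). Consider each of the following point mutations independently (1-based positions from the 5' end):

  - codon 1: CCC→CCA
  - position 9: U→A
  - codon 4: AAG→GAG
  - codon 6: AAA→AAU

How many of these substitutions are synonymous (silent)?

Codon 1: CCC (Pro) → CCA (Pro) — synonymous.
Codon 3: GCU (Ala) → GCA (Ala) — synonymous.
Codon 4: AAG (Lys) → GAG (Glu) — missense.
Codon 6: AAA (Lys) → AAU (Asn) — missense.
Synonymous: 2 of 4.

2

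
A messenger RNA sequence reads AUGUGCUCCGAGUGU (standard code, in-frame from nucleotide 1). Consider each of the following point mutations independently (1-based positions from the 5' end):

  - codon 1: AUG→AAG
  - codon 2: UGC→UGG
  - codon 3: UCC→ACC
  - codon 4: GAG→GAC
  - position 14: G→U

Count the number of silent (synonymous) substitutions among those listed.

Codon 1: AUG (Met) → AAG (Lys) — missense.
Codon 2: UGC (Cys) → UGG (Trp) — missense.
Codon 3: UCC (Ser) → ACC (Thr) — missense.
Codon 4: GAG (Glu) → GAC (Asp) — missense.
Codon 5: UGU (Cys) → UUU (Phe) — missense.
Synonymous: 0 of 5.

0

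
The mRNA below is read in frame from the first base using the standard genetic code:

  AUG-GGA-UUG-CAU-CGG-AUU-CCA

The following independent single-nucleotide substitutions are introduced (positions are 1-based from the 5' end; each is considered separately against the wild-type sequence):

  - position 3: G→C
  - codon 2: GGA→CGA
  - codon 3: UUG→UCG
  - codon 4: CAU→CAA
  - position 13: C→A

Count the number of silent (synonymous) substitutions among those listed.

Codon 1: AUG (Met) → AUC (Ile) — missense.
Codon 2: GGA (Gly) → CGA (Arg) — missense.
Codon 3: UUG (Leu) → UCG (Ser) — missense.
Codon 4: CAU (His) → CAA (Gln) — missense.
Codon 5: CGG (Arg) → AGG (Arg) — synonymous.
Synonymous: 1 of 5.

1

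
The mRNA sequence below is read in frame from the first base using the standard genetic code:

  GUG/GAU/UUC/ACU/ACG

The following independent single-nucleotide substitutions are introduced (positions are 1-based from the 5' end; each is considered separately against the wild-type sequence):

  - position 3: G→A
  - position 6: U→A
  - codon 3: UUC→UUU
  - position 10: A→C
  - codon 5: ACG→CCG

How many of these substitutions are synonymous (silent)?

2

Codon 1: GUG (Val) → GUA (Val) — synonymous.
Codon 2: GAU (Asp) → GAA (Glu) — missense.
Codon 3: UUC (Phe) → UUU (Phe) — synonymous.
Codon 4: ACU (Thr) → CCU (Pro) — missense.
Codon 5: ACG (Thr) → CCG (Pro) — missense.
Synonymous: 2 of 5.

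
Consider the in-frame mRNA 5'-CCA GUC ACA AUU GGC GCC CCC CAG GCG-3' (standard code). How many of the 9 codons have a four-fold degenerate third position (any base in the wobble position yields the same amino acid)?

7

Codon 1 CCA (Pro): third position 4-fold.
Codon 2 GUC (Val): third position 4-fold.
Codon 3 ACA (Thr): third position 4-fold.
Codon 4 AUU (Ile): third position 3-fold.
Codon 5 GGC (Gly): third position 4-fold.
Codon 6 GCC (Ala): third position 4-fold.
Codon 7 CCC (Pro): third position 4-fold.
Codon 8 CAG (Gln): third position 2-fold.
Codon 9 GCG (Ala): third position 4-fold.
Four-fold degenerate third positions: 7.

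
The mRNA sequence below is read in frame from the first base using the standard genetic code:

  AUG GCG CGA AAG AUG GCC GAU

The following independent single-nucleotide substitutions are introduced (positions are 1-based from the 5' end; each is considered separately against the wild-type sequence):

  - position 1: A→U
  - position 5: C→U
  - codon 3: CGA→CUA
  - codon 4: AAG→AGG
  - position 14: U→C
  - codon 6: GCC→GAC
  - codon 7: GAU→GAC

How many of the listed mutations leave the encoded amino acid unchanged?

Codon 1: AUG (Met) → UUG (Leu) — missense.
Codon 2: GCG (Ala) → GUG (Val) — missense.
Codon 3: CGA (Arg) → CUA (Leu) — missense.
Codon 4: AAG (Lys) → AGG (Arg) — missense.
Codon 5: AUG (Met) → ACG (Thr) — missense.
Codon 6: GCC (Ala) → GAC (Asp) — missense.
Codon 7: GAU (Asp) → GAC (Asp) — synonymous.
Synonymous: 1 of 7.

1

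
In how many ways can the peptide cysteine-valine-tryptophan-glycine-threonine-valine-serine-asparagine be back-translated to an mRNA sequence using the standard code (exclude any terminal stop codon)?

Cys: 2 codons.
Val: 4 codons.
Trp: 1 codon.
Gly: 4 codons.
Thr: 4 codons.
Val: 4 codons.
Ser: 6 codons.
Asn: 2 codons.
2 × 4 × 1 × 4 × 4 × 4 × 6 × 2 = 6144.

6144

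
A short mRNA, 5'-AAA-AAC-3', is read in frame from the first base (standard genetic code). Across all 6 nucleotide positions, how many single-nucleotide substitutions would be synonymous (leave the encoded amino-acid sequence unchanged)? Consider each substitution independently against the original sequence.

2

Codon 1 (AAA, Lys): 1 synonymous substitution.
Codon 2 (AAC, Asn): 1 synonymous substitution.
Total: 1 + 1 = 2.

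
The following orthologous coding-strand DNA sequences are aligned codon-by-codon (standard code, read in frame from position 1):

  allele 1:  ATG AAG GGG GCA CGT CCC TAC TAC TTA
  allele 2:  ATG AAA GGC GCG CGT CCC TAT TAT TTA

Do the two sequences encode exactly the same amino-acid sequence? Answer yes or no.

yes

Codon 1: ATG Met / ATG Met — identical.
Codon 2: AAG Lys / AAA Lys — synonymous.
Codon 3: GGG Gly / GGC Gly — synonymous.
Codon 4: GCA Ala / GCG Ala — synonymous.
Codon 5: CGT Arg / CGT Arg — identical.
Codon 6: CCC Pro / CCC Pro — identical.
Codon 7: TAC Tyr / TAT Tyr — synonymous.
Codon 8: TAC Tyr / TAT Tyr — synonymous.
Codon 9: TTA Leu / TTA Leu — identical.
Nonsynonymous differences: 0 → same protein.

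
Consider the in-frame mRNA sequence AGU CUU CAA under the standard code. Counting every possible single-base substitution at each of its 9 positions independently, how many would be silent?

Codon 1 (AGU, Ser): 1 synonymous substitution.
Codon 2 (CUU, Leu): 3 synonymous substitutions.
Codon 3 (CAA, Gln): 1 synonymous substitution.
Total: 1 + 3 + 1 = 5.

5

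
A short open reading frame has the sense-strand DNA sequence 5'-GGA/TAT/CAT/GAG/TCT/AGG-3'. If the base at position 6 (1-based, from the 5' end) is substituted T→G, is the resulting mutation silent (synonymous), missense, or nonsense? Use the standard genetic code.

nonsense

Position 6 falls in codon 2: TAT → Tyr.
After the substitution the codon is TAG → Stop.
The new codon is a stop codon, so this is a nonsense mutation.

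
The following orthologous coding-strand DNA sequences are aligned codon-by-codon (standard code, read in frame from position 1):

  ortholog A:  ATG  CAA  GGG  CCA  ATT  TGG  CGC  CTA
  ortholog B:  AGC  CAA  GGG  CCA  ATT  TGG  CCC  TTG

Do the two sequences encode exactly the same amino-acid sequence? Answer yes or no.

Codon 1: ATG Met / AGC Ser — nonsynonymous.
Codon 2: CAA Gln / CAA Gln — identical.
Codon 3: GGG Gly / GGG Gly — identical.
Codon 4: CCA Pro / CCA Pro — identical.
Codon 5: ATT Ile / ATT Ile — identical.
Codon 6: TGG Trp / TGG Trp — identical.
Codon 7: CGC Arg / CCC Pro — nonsynonymous.
Codon 8: CTA Leu / TTG Leu — synonymous.
Nonsynonymous differences: 2 → different protein.

no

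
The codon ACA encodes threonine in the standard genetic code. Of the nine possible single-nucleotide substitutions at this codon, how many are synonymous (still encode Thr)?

Position 1: none → 0 synonymous.
Position 2: none → 0 synonymous.
Position 3: ACT, ACC, ACG → 3 synonymous.
Total: 0 + 0 + 3 = 3.

3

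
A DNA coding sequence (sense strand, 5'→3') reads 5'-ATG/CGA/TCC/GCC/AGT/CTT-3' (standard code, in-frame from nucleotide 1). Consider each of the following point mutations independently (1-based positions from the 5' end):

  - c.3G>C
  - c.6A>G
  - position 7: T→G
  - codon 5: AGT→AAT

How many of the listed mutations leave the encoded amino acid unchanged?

1

Codon 1: ATG (Met) → ATC (Ile) — missense.
Codon 2: CGA (Arg) → CGG (Arg) — synonymous.
Codon 3: TCC (Ser) → GCC (Ala) — missense.
Codon 5: AGT (Ser) → AAT (Asn) — missense.
Synonymous: 1 of 4.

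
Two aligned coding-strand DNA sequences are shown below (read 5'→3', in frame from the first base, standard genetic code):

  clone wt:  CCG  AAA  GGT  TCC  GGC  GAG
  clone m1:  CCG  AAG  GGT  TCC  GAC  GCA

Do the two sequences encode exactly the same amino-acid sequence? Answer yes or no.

Codon 1: CCG Pro / CCG Pro — identical.
Codon 2: AAA Lys / AAG Lys — synonymous.
Codon 3: GGT Gly / GGT Gly — identical.
Codon 4: TCC Ser / TCC Ser — identical.
Codon 5: GGC Gly / GAC Asp — nonsynonymous.
Codon 6: GAG Glu / GCA Ala — nonsynonymous.
Nonsynonymous differences: 2 → different protein.

no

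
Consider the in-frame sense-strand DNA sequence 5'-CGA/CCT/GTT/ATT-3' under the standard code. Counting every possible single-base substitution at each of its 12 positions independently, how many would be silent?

Codon 1 (CGA, Arg): 4 synonymous substitutions.
Codon 2 (CCT, Pro): 3 synonymous substitutions.
Codon 3 (GTT, Val): 3 synonymous substitutions.
Codon 4 (ATT, Ile): 2 synonymous substitutions.
Total: 4 + 3 + 3 + 2 = 12.

12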